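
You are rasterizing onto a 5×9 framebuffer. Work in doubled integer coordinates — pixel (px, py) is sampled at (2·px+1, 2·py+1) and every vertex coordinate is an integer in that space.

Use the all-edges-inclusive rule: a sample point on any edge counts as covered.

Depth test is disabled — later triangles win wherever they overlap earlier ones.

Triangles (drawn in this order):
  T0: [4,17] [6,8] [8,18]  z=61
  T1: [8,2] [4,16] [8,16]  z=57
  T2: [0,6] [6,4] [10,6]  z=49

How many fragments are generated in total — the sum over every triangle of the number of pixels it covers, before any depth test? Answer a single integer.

T0:
  2·area = 38
  edge (4, 17)→(6, 8): d=(2,-9) inclusive
  edge (6, 8)→(8, 18): d=(2,10) inclusive
  edge (8, 18)→(4, 17): d=(-4,-1) inclusive
    (2,1)@(5, 3): e=[-19,0,57] → ·  [on edge]
    (2,6)@(5, 13): e=[1,20,17] → #
    (3,6)@(7, 13): e=[19,0,19] → #  [on edge]
    (4,6)@(9, 13): e=[37,-20,21] → ·
    (2,7)@(5, 15): e=[5,24,9] → #
    (4,7)@(9, 15): e=[41,-16,13] → ·
    (2,8)@(5, 17): e=[9,28,1] → #
    (4,8)@(9, 17): e=[45,-12,5] → ·
  covered (6 px):
    · · · · ·
    · · · · ·
    · · · · ·
    · · · · ·
    · · · · ·
    · · · · ·
    · · # # ·
    · · # # ·
    · · # # ·
T1:
  2·area = 56  (B↔C swapped to make it positive)
  edge (8, 2)→(8, 16): d=(0,14) inclusive
  edge (8, 16)→(4, 16): d=(-4,0) inclusive
  edge (4, 16)→(8, 2): d=(4,-14) inclusive
    (3,3)@(7, 7): e=[14,36,6] → #
    (4,3)@(9, 7): e=[-14,36,34] → ·
    (3,4)@(7, 9): e=[14,28,14] → #
    (4,4)@(9, 9): e=[-14,28,42] → ·
    (3,5)@(7, 11): e=[14,20,22] → #
    (4,5)@(9, 11): e=[-14,20,50] → ·
    (2,6)@(5, 13): e=[42,12,2] → #
    (4,6)@(9, 13): e=[-14,12,58] → ·
    (2,7)@(5, 15): e=[42,4,10] → #
    (4,7)@(9, 15): e=[-14,4,66] → ·
    (2,8)@(5, 17): e=[42,-4,18] → ·
    (3,8)@(7, 17): e=[14,-4,46] → ·
  covered (7 px):
    · · · · ·
    · · · · ·
    · · · · ·
    · · · # ·
    · · · # ·
    · · · # ·
    · · # # ·
    · · # # ·
    · · · · ·
T2:
  2·area = 20
  edge (0, 6)→(6, 4): d=(6,-2) inclusive
  edge (6, 4)→(10, 6): d=(4,2) inclusive
  edge (10, 6)→(0, 6): d=(-10,0) inclusive
    (4,1)@(9, 3): e=[0,-10,30] → ·  [on edge]
    (1,2)@(3, 5): e=[0,10,10] → #  [on edge]
    (2,2)@(5, 5): e=[4,6,10] → #
    (3,2)@(7, 5): e=[8,2,10] → #
    (4,2)@(9, 5): e=[12,-2,10] → ·
    (1,3)@(3, 7): e=[12,18,-10] → ·
    (2,3)@(5, 7): e=[16,14,-10] → ·
    (3,3)@(7, 7): e=[20,10,-10] → ·
  covered (3 px):
    · · · · ·
    · · · · ·
    · # # # ·
    · · · · ·
    · · · · ·
    · · · · ·
    · · · · ·
    · · · · ·
    · · · · ·

Final: 16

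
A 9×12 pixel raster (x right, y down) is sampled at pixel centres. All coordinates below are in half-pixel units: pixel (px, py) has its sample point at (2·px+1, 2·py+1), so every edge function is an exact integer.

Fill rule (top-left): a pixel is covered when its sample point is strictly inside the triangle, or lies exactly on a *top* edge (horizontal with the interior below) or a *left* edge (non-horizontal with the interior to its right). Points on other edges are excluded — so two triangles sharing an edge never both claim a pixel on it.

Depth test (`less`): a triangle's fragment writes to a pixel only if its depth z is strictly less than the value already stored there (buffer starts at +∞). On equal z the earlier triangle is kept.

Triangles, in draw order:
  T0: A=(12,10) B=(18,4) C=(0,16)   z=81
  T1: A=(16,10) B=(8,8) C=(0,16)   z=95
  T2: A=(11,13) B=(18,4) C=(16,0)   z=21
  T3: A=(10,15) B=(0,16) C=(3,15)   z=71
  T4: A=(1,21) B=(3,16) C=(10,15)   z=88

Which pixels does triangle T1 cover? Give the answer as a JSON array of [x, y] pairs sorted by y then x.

T0:
  2·area = 36  (B↔C swapped to make it positive)
  edge (12, 10)→(0, 16): d=(-12,6) right/bottom  bias=-1
  edge (0, 16)→(18, 4): d=(18,-12) top-left  bias=+0
  edge (18, 4)→(12, 10): d=(-6,6) right/bottom  bias=-1
    (8,2)@(17, 5): e=[30,6,0] → ·  [on edge]
    (7,3)@(15, 7): e=[18,18,0] → ·  [on edge]
    (5,4)@(11, 9): e=[18,6,12] → █
    (6,4)@(13, 9): e=[6,30,0] → ·  [on edge]
    (4,5)@(9, 11): e=[6,18,12] → █
    (5,5)@(11, 11): e=[-6,42,0] → ·  [on edge]
    (2,6)@(5, 13): e=[6,6,24] → █
    (3,6)@(7, 13): e=[-6,30,12] → ·
    (4,6)@(9, 13): e=[-18,54,0] → ·  [on edge]
    (2,7)@(5, 15): e=[-18,42,12] → ·
    (3,7)@(7, 15): e=[-30,66,0] → ·  [on edge]
    (2,8)@(5, 17): e=[-42,78,0] → ·  [on edge]
    (1,9)@(3, 19): e=[-54,90,0] → ·  [on edge]
    (0,10)@(1, 21): e=[-66,102,0] → ·  [on edge]
  covered (3 px):
    · · · · · · · · ·
    · · · · · · · · ·
    · · · · · · · · ·
    · · · · · · · · ·
    · · · · · █ · · ·
    · · · · █ · · · ·
    · · █ · · · · · ·
    · · · · · · · · ·
    · · · · · · · · ·
    · · · · · · · · ·
    · · · · · · · · ·
    · · · · · · · · ·
T1:
  2·area = 80  (B↔C swapped to make it positive)
  edge (16, 10)→(0, 16): d=(-16,6) right/bottom  bias=-1
  edge (0, 16)→(8, 8): d=(8,-8) top-left  bias=+0
  edge (8, 8)→(16, 10): d=(8,2) right/bottom  bias=-1
    (7,0)@(15, 1): e=[150,0,-70] → ·  [on edge]
    (6,1)@(13, 3): e=[130,0,-50] → ·  [on edge]
    (5,2)@(11, 5): e=[110,0,-30] → ·  [on edge]
    (4,3)@(9, 7): e=[90,0,-10] → ·  [on edge]
    (3,4)@(7, 9): e=[70,0,10] → █  [on edge]
    (4,4)@(9, 9): e=[58,16,6] → █
    (5,4)@(11, 9): e=[46,32,2] → █
    (6,4)@(13, 9): e=[34,48,-2] → ·
    (2,5)@(5, 11): e=[50,0,30] → █  [on edge]
    (6,5)@(13, 11): e=[2,64,14] → █
    (7,5)@(15, 11): e=[-10,80,10] → ·
    (1,6)@(3, 13): e=[30,0,50] → █  [on edge]
    (0,7)@(1, 15): e=[10,0,70] → █  [on edge]
  covered (12 px):
    · · · · · · · · ·
    · · · · · · · · ·
    · · · · · · · · ·
    · · · · · · · · ·
    · · · █ █ █ · · ·
    · · █ █ █ █ █ · ·
    · █ █ █ · · · · ·
    █ · · · · · · · ·
    · · · · · · · · ·
    · · · · · · · · ·
    · · · · · · · · ·
    · · · · · · · · ·
T2:
  2·area = 46  (B↔C swapped to make it positive)
  edge (11, 13)→(16, 0): d=(5,-13) top-left  bias=+0
  edge (16, 0)→(18, 4): d=(2,4) right/bottom  bias=-1
  edge (18, 4)→(11, 13): d=(-7,9) right/bottom  bias=-1
    (7,1)@(15, 3): e=[2,10,34] → █
    (8,1)@(17, 3): e=[28,2,16] → █
    (7,2)@(15, 5): e=[12,14,20] → █
    (7,3)@(15, 7): e=[22,18,6] → █
    (8,3)@(17, 7): e=[48,10,-12] → ·
    (6,4)@(13, 9): e=[6,30,10] → █
    (7,4)@(15, 9): e=[32,22,-8] → ·
    (6,5)@(13, 11): e=[16,34,-4] → ·
    (5,6)@(11, 13): e=[0,46,0] → ·  [on edge]
  covered (6 px):
    · · · · · · · · ·
    · · · · · · · █ █
    · · · · · · · █ █
    · · · · · · · █ ·
    · · · · · · █ · ·
    · · · · · · · · ·
    · · · · · · · · ·
    · · · · · · · · ·
    · · · · · · · · ·
    · · · · · · · · ·
    · · · · · · · · ·
    · · · · · · · · ·
T3:
  2·area = 7
  edge (10, 15)→(0, 16): d=(-10,1) right/bottom  bias=-1
  edge (0, 16)→(3, 15): d=(3,-1) top-left  bias=+0
  edge (3, 15)→(10, 15): d=(7,0) top-left  bias=+0
    (7,5)@(15, 11): e=[35,0,-28] → ·  [on edge]
    (4,6)@(9, 13): e=[21,0,-14] → ·  [on edge]
    (0,7)@(1, 15): e=[9,-2,0] → ·  [on edge]
    (1,7)@(3, 15): e=[7,0,0] → █  [on edge]
    (2,7)@(5, 15): e=[5,2,0] → █  [on edge]
    (3,7)@(7, 15): e=[3,4,0] → █  [on edge]
    (4,7)@(9, 15): e=[1,6,0] → █  [on edge]
    (5,7)@(11, 15): e=[-1,8,0] → ·  [on edge]
    (6,7)@(13, 15): e=[-3,10,0] → ·  [on edge]
    (7,7)@(15, 15): e=[-5,12,0] → ·  [on edge]
    (8,7)@(17, 15): e=[-7,14,0] → ·  [on edge]
    (1,8)@(3, 17): e=[-13,6,14] → ·
  covered (4 px):
    · · · · · · · · ·
    · · · · · · · · ·
    · · · · · · · · ·
    · · · · · · · · ·
    · · · · · · · · ·
    · · · · · · · · ·
    · · · · · · · · ·
    · █ █ █ █ · · · ·
    · · · · · · · · ·
    · · · · · · · · ·
    · · · · · · · · ·
    · · · · · · · · ·
T4:
  2·area = 33
  edge (1, 21)→(3, 16): d=(2,-5) top-left  bias=+0
  edge (3, 16)→(10, 15): d=(7,-1) top-left  bias=+0
  edge (10, 15)→(1, 21): d=(-9,6) right/bottom  bias=-1
    (4,0)@(9, 1): e=[0,-99,132] → ·  [on edge]
    (2,5)@(5, 11): e=[0,-33,66] → ·  [on edge]
    (6,6)@(13, 13): e=[44,-11,0] → ·  [on edge]
    (1,8)@(3, 17): e=[2,7,24] → █
    (2,8)@(5, 17): e=[12,9,12] → █
    (3,8)@(7, 17): e=[22,11,0] → ·  [on edge]
    (1,9)@(3, 19): e=[6,21,6] → █
    (2,9)@(5, 19): e=[16,23,-6] → ·
    (0,10)@(1, 21): e=[0,33,0] → ·  [on edge]
    (1,10)@(3, 21): e=[10,35,-12] → ·
  covered (3 px):
    · · · · · · · · ·
    · · · · · · · · ·
    · · · · · · · · ·
    · · · · · · · · ·
    · · · · · · · · ·
    · · · · · · · · ·
    · · · · · · · · ·
    · · · · · · · · ·
    · █ █ · · · · · ·
    · █ · · · · · · ·
    · · · · · · · · ·
    · · · · · · · · ·

Answer: [[3,4],[4,4],[5,4],[2,5],[3,5],[4,5],[5,5],[6,5],[1,6],[2,6],[3,6],[0,7]]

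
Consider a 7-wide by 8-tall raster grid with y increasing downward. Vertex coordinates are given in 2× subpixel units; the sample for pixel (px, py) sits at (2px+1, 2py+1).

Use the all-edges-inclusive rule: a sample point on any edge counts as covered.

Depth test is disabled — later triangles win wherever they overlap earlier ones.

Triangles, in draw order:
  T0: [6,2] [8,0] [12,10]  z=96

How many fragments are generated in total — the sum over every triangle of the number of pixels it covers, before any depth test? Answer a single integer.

T0:
  2·area = 28
  edge (6, 2)→(8, 0): d=(2,-2) inclusive
  edge (8, 0)→(12, 10): d=(4,10) inclusive
  edge (12, 10)→(6, 2): d=(-6,-8) inclusive
    (3,0)@(7, 1): e=[0,14,14] → █  [on edge]
    (4,0)@(9, 1): e=[4,-6,30] → ·
    (2,1)@(5, 3): e=[0,42,-14] → ·  [on edge]
    (3,1)@(7, 3): e=[4,22,2] → █
    (4,1)@(9, 3): e=[8,2,18] → █
    (5,1)@(11, 3): e=[12,-18,34] → ·
    (1,2)@(3, 5): e=[0,70,-42] → ·  [on edge]
    (3,2)@(7, 5): e=[8,30,-10] → ·
    (4,2)@(9, 5): e=[12,10,6] → █
    (5,2)@(11, 5): e=[16,-10,22] → ·
    (0,3)@(1, 7): e=[0,98,-70] → ·  [on edge]
    (4,3)@(9, 7): e=[16,18,-6] → ·
  covered (4 px):
    · · · █ · · ·
    · · · █ █ · ·
    · · · · █ · ·
    · · · · · · ·
    · · · · · · ·
    · · · · · · ·
    · · · · · · ·
    · · · · · · ·

Final: 4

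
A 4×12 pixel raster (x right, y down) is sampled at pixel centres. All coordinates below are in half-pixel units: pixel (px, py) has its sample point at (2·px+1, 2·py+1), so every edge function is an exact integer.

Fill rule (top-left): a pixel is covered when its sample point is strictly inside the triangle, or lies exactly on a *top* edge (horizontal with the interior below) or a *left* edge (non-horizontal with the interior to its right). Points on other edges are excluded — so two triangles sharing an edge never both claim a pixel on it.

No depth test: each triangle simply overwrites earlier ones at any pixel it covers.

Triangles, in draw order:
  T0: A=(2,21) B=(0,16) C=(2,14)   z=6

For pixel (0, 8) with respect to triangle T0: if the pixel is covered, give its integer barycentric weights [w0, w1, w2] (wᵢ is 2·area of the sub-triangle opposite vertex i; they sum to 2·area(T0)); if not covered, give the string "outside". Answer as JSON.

T0:
  2·area = 14
  edge (2, 21)→(0, 16): d=(-2,-5) top-left  bias=+0
  edge (0, 16)→(2, 14): d=(2,-2) top-left  bias=+0
  edge (2, 14)→(2, 21): d=(0,7) right/bottom  bias=-1
    (3,4)@(7, 9): e=[49,0,-35] → ·  [on edge]
    (2,5)@(5, 11): e=[35,0,-21] → ·  [on edge]
    (1,6)@(3, 13): e=[21,0,-7] → ·  [on edge]
    (0,7)@(1, 15): e=[7,0,7] → █  [on edge]
    (1,7)@(3, 15): e=[17,4,-7] → ·
    (0,8)@(1, 17): e=[3,4,7] → █
    (1,8)@(3, 17): e=[13,8,-7] → ·
    (0,9)@(1, 19): e=[-1,8,7] → ·
  covered (2 px):
    · · · ·
    · · · ·
    · · · ·
    · · · ·
    · · · ·
    · · · ·
    · · · ·
    █ · · ·
    █ · · ·
    · · · ·
    · · · ·
    · · · ·

Final: [4,7,3]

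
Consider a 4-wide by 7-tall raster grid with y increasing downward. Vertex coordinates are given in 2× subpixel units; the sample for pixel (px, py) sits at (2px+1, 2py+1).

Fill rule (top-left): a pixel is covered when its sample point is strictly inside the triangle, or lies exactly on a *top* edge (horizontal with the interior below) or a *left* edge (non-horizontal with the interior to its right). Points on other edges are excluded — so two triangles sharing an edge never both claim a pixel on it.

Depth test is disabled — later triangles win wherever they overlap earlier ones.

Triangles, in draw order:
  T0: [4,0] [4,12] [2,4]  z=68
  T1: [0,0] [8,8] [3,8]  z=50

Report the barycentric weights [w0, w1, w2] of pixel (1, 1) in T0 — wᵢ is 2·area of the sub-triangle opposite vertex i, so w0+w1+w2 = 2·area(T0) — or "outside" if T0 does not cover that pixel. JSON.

T0:
  2·area = 24
  edge (4, 0)→(4, 12): d=(0,12) right/bottom  bias=-1
  edge (4, 12)→(2, 4): d=(-2,-8) top-left  bias=+0
  edge (2, 4)→(4, 0): d=(2,-4) top-left  bias=+0
    (1,1)@(3, 3): e=[12,10,2] → #
    (2,1)@(5, 3): e=[-12,26,10] → ·
    (1,2)@(3, 5): e=[12,6,6] → #
    (2,2)@(5, 5): e=[-12,22,14] → ·
    (1,3)@(3, 7): e=[12,2,10] → #
    (2,3)@(5, 7): e=[-12,18,18] → ·
    (1,4)@(3, 9): e=[12,-2,14] → ·
  covered (3 px):
    · · · ·
    · # · ·
    · # · ·
    · # · ·
    · · · ·
    · · · ·
    · · · ·
T1:
  2·area = 40
  edge (0, 0)→(8, 8): d=(8,8) right/bottom  bias=-1
  edge (8, 8)→(3, 8): d=(-5,0) right/bottom  bias=-1
  edge (3, 8)→(0, 0): d=(-3,-8) top-left  bias=+0
    (0,0)@(1, 1): e=[0,35,5] → ·  [on edge]
    (1,1)@(3, 3): e=[0,25,15] → ·  [on edge]
    (1,2)@(3, 5): e=[16,15,9] → #
    (2,2)@(5, 5): e=[0,15,25] → ·  [on edge]
    (1,3)@(3, 7): e=[32,5,3] → #
    (2,3)@(5, 7): e=[16,5,19] → #
    (3,3)@(7, 7): e=[0,5,35] → ·  [on edge]
    (1,4)@(3, 9): e=[48,-5,-3] → ·
    (2,4)@(5, 9): e=[32,-5,13] → ·
  covered (3 px):
    · · · ·
    · · · ·
    · # · ·
    · # # ·
    · · · ·
    · · · ·
    · · · ·

Answer: [10,2,12]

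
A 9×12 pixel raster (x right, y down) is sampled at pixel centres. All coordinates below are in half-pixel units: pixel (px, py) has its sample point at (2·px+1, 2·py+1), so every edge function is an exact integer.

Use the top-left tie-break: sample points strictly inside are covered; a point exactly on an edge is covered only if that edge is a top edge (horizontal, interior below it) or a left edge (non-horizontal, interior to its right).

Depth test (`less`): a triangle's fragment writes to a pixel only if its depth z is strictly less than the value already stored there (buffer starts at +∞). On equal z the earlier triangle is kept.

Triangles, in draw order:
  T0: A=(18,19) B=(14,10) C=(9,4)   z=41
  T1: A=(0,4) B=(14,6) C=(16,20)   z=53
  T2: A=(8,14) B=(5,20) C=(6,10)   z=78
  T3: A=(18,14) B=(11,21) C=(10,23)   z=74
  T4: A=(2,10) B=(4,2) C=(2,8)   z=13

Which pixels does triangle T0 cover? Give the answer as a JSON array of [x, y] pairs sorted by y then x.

T0:
  2·area = 21  (B↔C swapped to make it positive)
  edge (18, 19)→(9, 4): d=(-9,-15) top-left  bias=+0
  edge (9, 4)→(14, 10): d=(5,6) right/bottom  bias=-1
  edge (14, 10)→(18, 19): d=(4,9) right/bottom  bias=-1
    (5,3)@(11, 7): e=[3,3,15] → #
    (6,3)@(13, 7): e=[33,-9,-3] → ·
    (5,4)@(11, 9): e=[-15,13,23] → ·
    (6,4)@(13, 9): e=[15,1,5] → #
    (7,4)@(15, 9): e=[45,-11,-13] → ·
    (6,5)@(13, 11): e=[-3,11,13] → ·
    (7,6)@(15, 13): e=[9,9,3] → #
    (8,6)@(17, 13): e=[39,-3,-15] → ·
    (7,7)@(15, 15): e=[-9,19,11] → ·
    (8,8)@(17, 17): e=[3,17,1] → #
    (8,9)@(17, 19): e=[-15,27,9] → ·
  covered (4 px):
    · · · · · · · · ·
    · · · · · · · · ·
    · · · · · · · · ·
    · · · · · # · · ·
    · · · · · · # · ·
    · · · · · · · · ·
    · · · · · · · # ·
    · · · · · · · · ·
    · · · · · · · · #
    · · · · · · · · ·
    · · · · · · · · ·
    · · · · · · · · ·
T1:
  2·area = 192
  edge (0, 4)→(14, 6): d=(14,2) right/bottom  bias=-1
  edge (14, 6)→(16, 20): d=(2,14) right/bottom  bias=-1
  edge (16, 20)→(0, 4): d=(-16,-16) top-left  bias=+0
    (0,2)@(1, 5): e=[12,180,0] → #  [on edge]
    (1,2)@(3, 5): e=[8,152,32] → #
    (2,2)@(5, 5): e=[4,124,64] → #
    (3,2)@(7, 5): e=[0,96,96] → ·  [on edge]
    (0,3)@(1, 7): e=[40,184,-32] → ·
    (1,3)@(3, 7): e=[36,156,0] → #  [on edge]
    (3,3)@(7, 7): e=[28,100,64] → #
    (4,3)@(9, 7): e=[24,72,96] → #
    (5,3)@(11, 7): e=[20,44,128] → #
    (6,3)@(13, 7): e=[16,16,160] → #
    (7,3)@(15, 7): e=[12,-12,192] → ·
    (1,4)@(3, 9): e=[64,160,-32] → ·
    (2,4)@(5, 9): e=[60,132,0] → #  [on edge]
    (3,5)@(7, 11): e=[84,108,0] → #  [on edge]
    (4,6)@(9, 13): e=[108,84,0] → #  [on edge]
    (7,6)@(15, 13): e=[96,0,96] → ·  [on edge]
    (5,7)@(11, 15): e=[132,60,0] → #  [on edge]
    (6,8)@(13, 17): e=[156,36,0] → #  [on edge]
    (7,9)@(15, 19): e=[180,12,0] → #  [on edge]
    (8,10)@(17, 21): e=[204,-12,0] → ·  [on edge]
  covered (27 px):
    · · · · · · · · ·
    · · · · · · · · ·
    # # # · · · · · ·
    · # # # # # # · ·
    · · # # # # # · ·
    · · · # # # # · ·
    · · · · # # # · ·
    · · · · · # # # ·
    · · · · · · # # ·
    · · · · · · · # ·
    · · · · · · · · ·
    · · · · · · · · ·
T2:
  2·area = 24
  edge (8, 14)→(5, 20): d=(-3,6) right/bottom  bias=-1
  edge (5, 20)→(6, 10): d=(1,-10) top-left  bias=+0
  edge (6, 10)→(8, 14): d=(2,4) right/bottom  bias=-1
    (3,6)@(7, 13): e=[9,13,2] → #
    (4,6)@(9, 13): e=[-3,33,-6] → ·
    (3,7)@(7, 15): e=[3,15,6] → #
    (4,7)@(9, 15): e=[-9,35,-2] → ·
    (3,8)@(7, 17): e=[-3,17,10] → ·
  covered (2 px):
    · · · · · · · · ·
    · · · · · · · · ·
    · · · · · · · · ·
    · · · · · · · · ·
    · · · · · · · · ·
    · · · · · · · · ·
    · · · # · · · · ·
    · · · # · · · · ·
    · · · · · · · · ·
    · · · · · · · · ·
    · · · · · · · · ·
    · · · · · · · · ·
T3:
  2·area = 7  (B↔C swapped to make it positive)
  edge (18, 14)→(10, 23): d=(-8,9) right/bottom  bias=-1
  edge (10, 23)→(11, 21): d=(1,-2) top-left  bias=+0
  edge (11, 21)→(18, 14): d=(7,-7) top-left  bias=+0
    (8,4)@(17, 9): e=[49,0,-42] → ·  [on edge]
    (7,6)@(15, 13): e=[35,0,-28] → ·  [on edge]
    (8,7)@(17, 15): e=[1,6,0] → #  [on edge]
    (6,8)@(13, 17): e=[21,0,-14] → ·  [on edge]
    (7,8)@(15, 17): e=[3,4,0] → #  [on edge]
    (8,8)@(17, 17): e=[-15,8,14] → ·
    (6,9)@(13, 19): e=[5,2,0] → #  [on edge]
    (7,9)@(15, 19): e=[-13,6,14] → ·
    (5,10)@(11, 21): e=[7,0,0] → #  [on edge]
    (6,10)@(13, 21): e=[-11,4,14] → ·
    (4,11)@(9, 23): e=[9,-2,0] → ·  [on edge]
    (5,11)@(11, 23): e=[-9,2,14] → ·
  covered (4 px):
    · · · · · · · · ·
    · · · · · · · · ·
    · · · · · · · · ·
    · · · · · · · · ·
    · · · · · · · · ·
    · · · · · · · · ·
    · · · · · · · · ·
    · · · · · · · · #
    · · · · · · · # ·
    · · · · · · # · ·
    · · · · · # · · ·
    · · · · · · · · ·
T4:
  2·area = 4  (B↔C swapped to make it positive)
  edge (2, 10)→(2, 8): d=(0,-2) top-left  bias=+0
  edge (2, 8)→(4, 2): d=(2,-6) top-left  bias=+0
  edge (4, 2)→(2, 10): d=(-2,8) right/bottom  bias=-1
    (1,2)@(3, 5): e=[2,0,2] → #  [on edge]
    (2,2)@(5, 5): e=[6,12,-14] → ·
    (1,3)@(3, 7): e=[2,4,-2] → ·
    (0,5)@(1, 11): e=[-2,0,6] → ·  [on edge]
  covered (1 px):
    · · · · · · · · ·
    · · · · · · · · ·
    · # · · · · · · ·
    · · · · · · · · ·
    · · · · · · · · ·
    · · · · · · · · ·
    · · · · · · · · ·
    · · · · · · · · ·
    · · · · · · · · ·
    · · · · · · · · ·
    · · · · · · · · ·
    · · · · · · · · ·

Result: [[5,3],[6,4],[7,6],[8,8]]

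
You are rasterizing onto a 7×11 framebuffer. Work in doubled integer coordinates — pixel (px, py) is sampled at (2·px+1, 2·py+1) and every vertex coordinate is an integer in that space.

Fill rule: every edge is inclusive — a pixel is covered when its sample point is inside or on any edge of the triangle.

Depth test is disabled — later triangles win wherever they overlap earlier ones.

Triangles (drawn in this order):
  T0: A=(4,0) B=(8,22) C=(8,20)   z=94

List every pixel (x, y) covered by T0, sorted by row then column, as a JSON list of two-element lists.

T0:
  2·area = 8  (B↔C swapped to make it positive)
  edge (4, 0)→(8, 20): d=(4,20) inclusive
  edge (8, 20)→(8, 22): d=(0,2) inclusive
  edge (8, 22)→(4, 0): d=(-4,-22) inclusive
    (2,2)@(5, 5): e=[0,6,2] → █  [on edge]
    (3,2)@(7, 5): e=[-40,2,46] → ·
    (2,3)@(5, 7): e=[8,6,-6] → ·
    (3,7)@(7, 15): e=[0,2,6] → █  [on edge]
    (4,7)@(9, 15): e=[-40,-2,50] → ·
    (3,8)@(7, 17): e=[8,2,-2] → ·
  covered (2 px):
    · · · · · · ·
    · · · · · · ·
    · · █ · · · ·
    · · · · · · ·
    · · · · · · ·
    · · · · · · ·
    · · · · · · ·
    · · · █ · · ·
    · · · · · · ·
    · · · · · · ·
    · · · · · · ·

Final: [[2,2],[3,7]]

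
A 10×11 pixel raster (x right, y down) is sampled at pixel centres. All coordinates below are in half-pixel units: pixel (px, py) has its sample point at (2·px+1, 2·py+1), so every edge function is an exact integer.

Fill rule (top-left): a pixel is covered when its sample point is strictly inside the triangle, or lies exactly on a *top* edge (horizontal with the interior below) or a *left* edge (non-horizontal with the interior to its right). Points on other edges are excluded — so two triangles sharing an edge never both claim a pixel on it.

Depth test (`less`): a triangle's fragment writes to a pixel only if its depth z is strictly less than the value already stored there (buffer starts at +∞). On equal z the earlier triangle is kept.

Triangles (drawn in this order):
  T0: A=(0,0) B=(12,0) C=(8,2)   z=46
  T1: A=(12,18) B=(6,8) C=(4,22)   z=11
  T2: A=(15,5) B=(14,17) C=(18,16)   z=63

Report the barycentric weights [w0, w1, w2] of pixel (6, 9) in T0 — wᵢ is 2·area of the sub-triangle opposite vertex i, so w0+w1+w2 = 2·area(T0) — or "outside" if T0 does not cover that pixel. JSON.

T0:
  2·area = 24
  edge (0, 0)→(12, 0): d=(12,0) top-left  bias=+0
  edge (12, 0)→(8, 2): d=(-4,2) right/bottom  bias=-1
  edge (8, 2)→(0, 0): d=(-8,-2) top-left  bias=+0
    (2,0)@(5, 1): e=[12,10,2] → X
    (3,0)@(7, 1): e=[12,6,6] → X
    (4,0)@(9, 1): e=[12,2,10] → X
    (5,0)@(11, 1): e=[12,-2,14] → .
    (2,1)@(5, 3): e=[36,2,-14] → .
    (3,1)@(7, 3): e=[36,-2,-10] → .
    (4,1)@(9, 3): e=[36,-6,-6] → .
  covered (3 px):
    . . X X X . . . . .
    . . . . . . . . . .
    . . . . . . . . . .
    . . . . . . . . . .
    . . . . . . . . . .
    . . . . . . . . . .
    . . . . . . . . . .
    . . . . . . . . . .
    . . . . . . . . . .
    . . . . . . . . . .
    . . . . . . . . . .
T1:
  2·area = 104  (B↔C swapped to make it positive)
  edge (12, 18)→(4, 22): d=(-8,4) right/bottom  bias=-1
  edge (4, 22)→(6, 8): d=(2,-14) top-left  bias=+0
  edge (6, 8)→(12, 18): d=(6,10) right/bottom  bias=-1
    (3,0)@(7, 1): e=[156,0,-52] → .  [on edge]
    (1,1)@(3, 3): e=[156,-52,0] → .  [on edge]
    (3,5)@(7, 11): e=[76,20,8] → X
    (4,5)@(9, 11): e=[68,48,-12] → .
    (3,6)@(7, 13): e=[60,24,20] → X
    (4,6)@(9, 13): e=[52,52,0] → .  [on edge]
    (2,7)@(5, 15): e=[52,0,52] → X  [on edge]
    (4,7)@(9, 15): e=[36,56,12] → X
    (5,7)@(11, 15): e=[28,84,-8] → .
    (2,8)@(5, 17): e=[36,4,64] → X
    (5,8)@(11, 17): e=[12,88,4] → X
    (6,8)@(13, 17): e=[4,116,-16] → .
  covered (13 px):
    . . . . . . . . . .
    . . . . . . . . . .
    . . . . . . . . . .
    . . . . . . . . . .
    . . . . . . . . . .
    . . . X . . . . . .
    . . . X . . . . . .
    . . X X X . . . . .
    . . X X X X . . . .
    . . X X X . . . . .
    . . X . . . . . . .
T2:
  2·area = 47  (B↔C swapped to make it positive)
  edge (15, 5)→(18, 16): d=(3,11) right/bottom  bias=-1
  edge (18, 16)→(14, 17): d=(-4,1) right/bottom  bias=-1
  edge (14, 17)→(15, 5): d=(1,-12) top-left  bias=+0
    (7,2)@(15, 5): e=[0,47,0] → .  [on edge]
    (7,3)@(15, 7): e=[6,39,2] → X
    (8,3)@(17, 7): e=[-16,37,26] → .
    (7,4)@(15, 9): e=[12,31,4] → X
    (8,4)@(17, 9): e=[-10,29,28] → .
    (7,5)@(15, 11): e=[18,23,6] → X
    (8,5)@(17, 11): e=[-4,21,30] → .
    (7,6)@(15, 13): e=[24,15,8] → X
    (8,6)@(17, 13): e=[2,13,32] → X
    (9,6)@(19, 13): e=[-20,11,56] → .
    (7,7)@(15, 15): e=[30,7,10] → X
    (9,7)@(19, 15): e=[-14,3,58] → .
  covered (7 px):
    . . . . . . . . . .
    . . . . . . . . . .
    . . . . . . . . . .
    . . . . . . . X . .
    . . . . . . . X . .
    . . . . . . . X . .
    . . . . . . . X X .
    . . . . . . . X X .
    . . . . . . . . . .
    . . . . . . . . . .
    . . . . . . . . . .

Result: "outside"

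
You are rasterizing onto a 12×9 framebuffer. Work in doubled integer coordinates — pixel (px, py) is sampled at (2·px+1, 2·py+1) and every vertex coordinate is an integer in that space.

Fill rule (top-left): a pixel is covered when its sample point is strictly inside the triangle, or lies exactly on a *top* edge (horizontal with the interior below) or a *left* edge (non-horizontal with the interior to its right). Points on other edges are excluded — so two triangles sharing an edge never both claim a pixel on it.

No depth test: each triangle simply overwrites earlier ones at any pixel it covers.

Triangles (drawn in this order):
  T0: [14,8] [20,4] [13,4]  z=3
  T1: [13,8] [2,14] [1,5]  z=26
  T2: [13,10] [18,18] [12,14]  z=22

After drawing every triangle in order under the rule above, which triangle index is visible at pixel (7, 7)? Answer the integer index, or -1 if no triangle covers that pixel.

T0:
  2·area = 28  (B↔C swapped to make it positive)
  edge (14, 8)→(13, 4): d=(-1,-4) top-left  bias=+0
  edge (13, 4)→(20, 4): d=(7,0) top-left  bias=+0
  edge (20, 4)→(14, 8): d=(-6,4) right/bottom  bias=-1
    (7,2)@(15, 5): e=[7,7,14] → X
    (8,2)@(17, 5): e=[15,7,6] → X
    (9,2)@(19, 5): e=[23,7,-2] → .
    (7,3)@(15, 7): e=[5,21,2] → X
    (8,3)@(17, 7): e=[13,21,-6] → .
    (7,4)@(15, 9): e=[3,35,-10] → .
  covered (3 px):
    . . . . . . . . . . . .
    . . . . . . . . . . . .
    . . . . . . . X X . . .
    . . . . . . . X . . . .
    . . . . . . . . . . . .
    . . . . . . . . . . . .
    . . . . . . . . . . . .
    . . . . . . . . . . . .
    . . . . . . . . . . . .
T1:
  2·area = 105
  edge (13, 8)→(2, 14): d=(-11,6) right/bottom  bias=-1
  edge (2, 14)→(1, 5): d=(-1,-9) top-left  bias=+0
  edge (1, 5)→(13, 8): d=(12,3) right/bottom  bias=-1
    (0,2)@(1, 5): e=[105,0,0] → .  [on edge]
    (1,3)@(3, 7): e=[71,16,18] → X
    (2,3)@(5, 7): e=[59,34,12] → X
    (3,3)@(7, 7): e=[47,52,6] → X
    (4,3)@(9, 7): e=[35,70,0] → .  [on edge]
    (1,4)@(3, 9): e=[49,14,42] → X
    (4,4)@(9, 9): e=[13,68,24] → X
    (5,4)@(11, 9): e=[1,86,18] → X
    (6,4)@(13, 9): e=[-11,104,12] → .
    (8,4)@(17, 9): e=[-35,140,0] → .  [on edge]
    (1,5)@(3, 11): e=[27,12,66] → X
    (4,5)@(9, 11): e=[-9,66,48] → .
  covered (12 px):
    . . . . . . . . . . . .
    . . . . . . . . . . . .
    . . . . . . . . . . . .
    . X X X . . . . . . . .
    . X X X X X . . . . . .
    . X X X . . . . . . . .
    . X . . . . . . . . . .
    . . . . . . . . . . . .
    . . . . . . . . . . . .
T2:
  2·area = 28
  edge (13, 10)→(18, 18): d=(5,8) right/bottom  bias=-1
  edge (18, 18)→(12, 14): d=(-6,-4) top-left  bias=+0
  edge (12, 14)→(13, 10): d=(1,-4) top-left  bias=+0
    (6,5)@(13, 11): e=[5,22,1] → X
    (7,5)@(15, 11): e=[-11,30,9] → .
    (6,6)@(13, 13): e=[15,10,3] → X
    (7,6)@(15, 13): e=[-1,18,11] → .
    (6,7)@(13, 15): e=[25,-2,5] → .
    (7,7)@(15, 15): e=[9,6,13] → X
    (8,7)@(17, 15): e=[-7,14,21] → .
    (7,8)@(15, 17): e=[19,-6,15] → .
    (8,8)@(17, 17): e=[3,2,23] → X
    (9,8)@(19, 17): e=[-13,10,31] → .
  covered (4 px):
    . . . . . . . . . . . .
    . . . . . . . . . . . .
    . . . . . . . . . . . .
    . . . . . . . . . . . .
    . . . . . . . . . . . .
    . . . . . . X . . . . .
    . . . . . . X . . . . .
    . . . . . . . X . . . .
    . . . . . . . . X . . .

Z-buffer (winner per pixel, '.' = empty):
  . . . . . . . . . . . .
  . . . . . . . . . . . .
  . . . . . . . 0 0 . . .
  . 1 1 1 . . . 0 . . . .
  . 1 1 1 1 1 . . . . . .
  . 1 1 1 . . 2 . . . . .
  . 1 . . . . 2 . . . . .
  . . . . . . . 2 . . . .
  . . . . . . . . 2 . . .

Result: 2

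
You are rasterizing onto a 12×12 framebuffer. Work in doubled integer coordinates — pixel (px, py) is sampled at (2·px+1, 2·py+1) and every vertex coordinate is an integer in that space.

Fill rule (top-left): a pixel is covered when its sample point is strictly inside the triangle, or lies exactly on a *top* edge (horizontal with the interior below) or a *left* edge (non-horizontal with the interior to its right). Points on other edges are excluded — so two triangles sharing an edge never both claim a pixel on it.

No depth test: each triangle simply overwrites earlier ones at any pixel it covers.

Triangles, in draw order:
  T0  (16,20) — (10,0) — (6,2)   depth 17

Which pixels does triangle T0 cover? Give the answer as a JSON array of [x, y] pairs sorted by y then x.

T0:
  2·area = 92  (B↔C swapped to make it positive)
  edge (16, 20)→(6, 2): d=(-10,-18) top-left  bias=+0
  edge (6, 2)→(10, 0): d=(4,-2) top-left  bias=+0
  edge (10, 0)→(16, 20): d=(6,20) right/bottom  bias=-1
    (4,0)@(9, 1): e=[64,2,26] → █
    (5,0)@(11, 1): e=[100,6,-14] → ·
    (3,1)@(7, 3): e=[8,6,78] → █
    (5,1)@(11, 3): e=[80,14,-2] → ·
    (3,2)@(7, 5): e=[-12,14,90] → ·
    (4,2)@(9, 5): e=[24,18,50] → █
    (5,2)@(11, 5): e=[60,22,10] → █
    (6,2)@(13, 5): e=[96,26,-30] → ·
    (4,3)@(9, 7): e=[4,26,62] → █
    (6,3)@(13, 7): e=[76,34,-18] → ·
    (4,4)@(9, 9): e=[-16,34,74] → ·
    (5,4)@(11, 9): e=[20,38,34] → █
    (5,5)@(11, 11): e=[0,46,46] → █  [on edge]
  covered (12 px):
    · · · · █ · · · · · · ·
    · · · █ █ · · · · · · ·
    · · · · █ █ · · · · · ·
    · · · · █ █ · · · · · ·
    · · · · · █ · · · · · ·
    · · · · · █ █ · · · · ·
    · · · · · · █ · · · · ·
    · · · · · · · · · · · ·
    · · · · · · · █ · · · ·
    · · · · · · · · · · · ·
    · · · · · · · · · · · ·
    · · · · · · · · · · · ·

Result: [[4,0],[3,1],[4,1],[4,2],[5,2],[4,3],[5,3],[5,4],[5,5],[6,5],[6,6],[7,8]]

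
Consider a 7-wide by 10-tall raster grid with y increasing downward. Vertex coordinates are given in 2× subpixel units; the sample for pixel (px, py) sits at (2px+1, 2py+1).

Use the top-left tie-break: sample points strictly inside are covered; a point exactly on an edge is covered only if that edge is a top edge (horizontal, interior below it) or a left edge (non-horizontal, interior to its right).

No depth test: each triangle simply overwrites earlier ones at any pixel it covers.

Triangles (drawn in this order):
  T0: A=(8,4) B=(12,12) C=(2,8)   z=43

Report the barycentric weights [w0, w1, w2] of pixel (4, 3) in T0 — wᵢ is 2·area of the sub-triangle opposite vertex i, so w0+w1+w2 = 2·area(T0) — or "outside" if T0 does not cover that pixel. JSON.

T0:
  2·area = 64
  edge (8, 4)→(12, 12): d=(4,8) right/bottom  bias=-1
  edge (12, 12)→(2, 8): d=(-10,-4) top-left  bias=+0
  edge (2, 8)→(8, 4): d=(6,-4) top-left  bias=+0
    (3,2)@(7, 5): e=[12,50,2] → X
    (4,2)@(9, 5): e=[-4,58,10] → .
    (2,3)@(5, 7): e=[36,22,6] → X
    (4,3)@(9, 7): e=[4,38,22] → X
    (5,3)@(11, 7): e=[-12,46,30] → .
    (2,4)@(5, 9): e=[44,2,18] → X
    (5,4)@(11, 9): e=[-4,26,42] → .
    (2,5)@(5, 11): e=[52,-18,30] → .
    (3,5)@(7, 11): e=[36,-10,38] → .
    (4,5)@(9, 11): e=[20,-2,46] → .
    (5,5)@(11, 11): e=[4,6,54] → X
    (6,5)@(13, 11): e=[-12,14,62] → .
  covered (8 px):
    . . . . . . .
    . . . . . . .
    . . . X . . .
    . . X X X . .
    . . X X X . .
    . . . . . X .
    . . . . . . .
    . . . . . . .
    . . . . . . .
    . . . . . . .

Result: [38,22,4]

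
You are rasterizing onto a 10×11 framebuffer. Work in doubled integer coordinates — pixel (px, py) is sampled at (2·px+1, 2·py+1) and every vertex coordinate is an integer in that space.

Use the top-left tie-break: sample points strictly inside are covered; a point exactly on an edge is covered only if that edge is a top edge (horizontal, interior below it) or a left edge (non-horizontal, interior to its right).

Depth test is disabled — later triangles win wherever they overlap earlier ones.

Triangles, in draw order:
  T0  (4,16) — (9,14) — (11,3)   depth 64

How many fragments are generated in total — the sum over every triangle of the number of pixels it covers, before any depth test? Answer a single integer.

T0:
  2·area = 51  (B↔C swapped to make it positive)
  edge (4, 16)→(11, 3): d=(7,-13) top-left  bias=+0
  edge (11, 3)→(9, 14): d=(-2,11) right/bottom  bias=-1
  edge (9, 14)→(4, 16): d=(-5,2) right/bottom  bias=-1
    (5,1)@(11, 3): e=[0,0,51] → .  [on edge]
    (4,3)@(9, 7): e=[2,14,35] → X
    (5,3)@(11, 7): e=[28,-8,31] → .
    (4,4)@(9, 9): e=[16,10,25] → X
    (5,4)@(11, 9): e=[42,-12,21] → .
    (3,5)@(7, 11): e=[4,28,19] → X
    (5,5)@(11, 11): e=[56,-16,11] → .
    (3,6)@(7, 13): e=[18,24,9] → X
    (5,6)@(11, 13): e=[70,-20,1] → .
    (2,7)@(5, 15): e=[6,42,3] → X
    (3,7)@(7, 15): e=[32,20,-1] → .
    (4,7)@(9, 15): e=[58,-2,-5] → .
  covered (7 px):
    . . . . . . . . . .
    . . . . . . . . . .
    . . . . . . . . . .
    . . . . X . . . . .
    . . . . X . . . . .
    . . . X X . . . . .
    . . . X X . . . . .
    . . X . . . . . . .
    . . . . . . . . . .
    . . . . . . . . . .
    . . . . . . . . . .

Result: 7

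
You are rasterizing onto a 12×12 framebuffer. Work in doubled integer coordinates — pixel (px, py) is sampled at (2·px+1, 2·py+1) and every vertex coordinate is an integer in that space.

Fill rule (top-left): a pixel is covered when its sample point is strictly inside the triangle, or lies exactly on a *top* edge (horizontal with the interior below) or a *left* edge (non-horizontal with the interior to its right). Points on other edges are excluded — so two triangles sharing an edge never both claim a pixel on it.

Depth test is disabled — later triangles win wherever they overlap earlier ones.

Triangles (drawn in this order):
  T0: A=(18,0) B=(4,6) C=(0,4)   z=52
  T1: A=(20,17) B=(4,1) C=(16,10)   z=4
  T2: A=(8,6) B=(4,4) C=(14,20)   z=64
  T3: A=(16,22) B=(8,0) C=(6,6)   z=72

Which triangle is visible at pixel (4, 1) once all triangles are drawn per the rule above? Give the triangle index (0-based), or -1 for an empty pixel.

T0:
  2·area = 52
  edge (18, 0)→(4, 6): d=(-14,6) right/bottom  bias=-1
  edge (4, 6)→(0, 4): d=(-4,-2) top-left  bias=+0
  edge (0, 4)→(18, 0): d=(18,-4) top-left  bias=+0
    (7,0)@(15, 1): e=[4,42,6] → X
    (8,0)@(17, 1): e=[-8,46,14] → .
    (2,1)@(5, 3): e=[36,14,2] → X
    (3,1)@(7, 3): e=[24,18,10] → X
    (4,1)@(9, 3): e=[12,22,18] → X
    (5,1)@(11, 3): e=[0,26,26] → .  [on edge]
    (7,1)@(15, 3): e=[-24,34,42] → .
    (1,2)@(3, 5): e=[20,2,30] → X
    (3,2)@(7, 5): e=[-4,10,46] → .
    (4,2)@(9, 5): e=[-16,14,54] → .
    (1,3)@(3, 7): e=[-8,-6,66] → .
    (2,3)@(5, 7): e=[-20,-2,74] → .
  covered (6 px):
    . . . . . . . X . . . .
    . . X X X . . . . . . .
    . X X . . . . . . . . .
    . . . . . . . . . . . .
    . . . . . . . . . . . .
    . . . . . . . . . . . .
    . . . . . . . . . . . .
    . . . . . . . . . . . .
    . . . . . . . . . . . .
    . . . . . . . . . . . .
    . . . . . . . . . . . .
    . . . . . . . . . . . .
T1:
  2·area = 48
  edge (20, 17)→(4, 1): d=(-16,-16) top-left  bias=+0
  edge (4, 1)→(16, 10): d=(12,9) right/bottom  bias=-1
  edge (16, 10)→(20, 17): d=(4,7) right/bottom  bias=-1
    (4,2)@(9, 5): e=[16,3,29] → X
    (5,2)@(11, 5): e=[48,-15,15] → .
    (4,3)@(9, 7): e=[-16,27,37] → .
    (5,3)@(11, 7): e=[16,9,23] → X
    (6,3)@(13, 7): e=[48,-9,9] → .
    (5,4)@(11, 9): e=[-16,33,31] → .
    (6,4)@(13, 9): e=[16,15,17] → X
    (7,4)@(15, 9): e=[48,-3,3] → .
    (6,5)@(13, 11): e=[-16,39,25] → .
    (7,5)@(15, 11): e=[16,21,11] → X
    (8,5)@(17, 11): e=[48,3,-3] → .
    (7,6)@(15, 13): e=[-16,45,19] → .
  covered (5 px):
    . . . . . . . . . . . .
    . . . . . . . . . . . .
    . . . . X . . . . . . .
    . . . . . X . . . . . .
    . . . . . . X . . . . .
    . . . . . . . X . . . .
    . . . . . . . . X . . .
    . . . . . . . . . . . .
    . . . . . . . . . . . .
    . . . . . . . . . . . .
    . . . . . . . . . . . .
    . . . . . . . . . . . .
T2:
  2·area = 44  (B↔C swapped to make it positive)
  edge (8, 6)→(14, 20): d=(6,14) right/bottom  bias=-1
  edge (14, 20)→(4, 4): d=(-10,-16) top-left  bias=+0
  edge (4, 4)→(8, 6): d=(4,2) right/bottom  bias=-1
    (2,2)@(5, 5): e=[36,6,2] → X
    (3,2)@(7, 5): e=[8,38,-2] → .
    (2,3)@(5, 7): e=[48,-14,10] → .
    (3,3)@(7, 7): e=[20,18,6] → X
    (4,3)@(9, 7): e=[-8,50,2] → .
    (3,4)@(7, 9): e=[32,-2,14] → .
    (4,4)@(9, 9): e=[4,30,10] → X
    (5,4)@(11, 9): e=[-24,62,6] → .
    (4,5)@(9, 11): e=[16,10,18] → X
    (5,5)@(11, 11): e=[-12,42,14] → .
    (4,6)@(9, 13): e=[28,-10,26] → .
    (5,6)@(11, 13): e=[0,22,22] → .  [on edge]
  covered (5 px):
    . . . . . . . . . . . .
    . . . . . . . . . . . .
    . . X . . . . . . . . .
    . . . X . . . . . . . .
    . . . . X . . . . . . .
    . . . . X . . . . . . .
    . . . . . . . . . . . .
    . . . . . X . . . . . .
    . . . . . . . . . . . .
    . . . . . . . . . . . .
    . . . . . . . . . . . .
    . . . . . . . . . . . .
T3:
  2·area = 92  (B↔C swapped to make it positive)
  edge (16, 22)→(6, 6): d=(-10,-16) top-left  bias=+0
  edge (6, 6)→(8, 0): d=(2,-6) top-left  bias=+0
  edge (8, 0)→(16, 22): d=(8,22) right/bottom  bias=-1
    (3,1)@(7, 3): e=[46,0,46] → X  [on edge]
    (4,1)@(9, 3): e=[78,12,2] → X
    (5,1)@(11, 3): e=[110,24,-42] → .
    (3,2)@(7, 5): e=[26,4,62] → X
    (5,2)@(11, 5): e=[90,28,-26] → .
    (3,3)@(7, 7): e=[6,8,78] → X
    (5,3)@(11, 7): e=[70,32,-10] → .
    (2,4)@(5, 9): e=[-46,0,138] → .  [on edge]
    (3,4)@(7, 9): e=[-14,12,94] → .
    (4,4)@(9, 9): e=[18,24,50] → X
    (5,4)@(11, 9): e=[50,36,6] → X
    (6,4)@(13, 9): e=[82,48,-38] → .
    (1,7)@(3, 15): e=[-138,0,230] → .  [on edge]
    (0,10)@(1, 21): e=[-230,0,322] → .  [on edge]
  covered (12 px):
    . . . . . . . . . . . .
    . . . X X . . . . . . .
    . . . X X . . . . . . .
    . . . X X . . . . . . .
    . . . . X X . . . . . .
    . . . . . X . . . . . .
    . . . . . X . . . . . .
    . . . . . . X . . . . .
    . . . . . . X . . . . .
    . . . . . . . . . . . .
    . . . . . . . . . . . .
    . . . . . . . . . . . .

Z-buffer (winner per pixel, '.' = empty):
  . . . . . . . 0 . . . .
  . . 0 3 3 . . . . . . .
  . 0 2 3 3 . . . . . . .
  . . . 3 3 1 . . . . . .
  . . . . 3 3 1 . . . . .
  . . . . 2 3 . 1 . . . .
  . . . . . 3 . . 1 . . .
  . . . . . 2 3 . . . . .
  . . . . . . 3 . . . . .
  . . . . . . . . . . . .
  . . . . . . . . . . . .
  . . . . . . . . . . . .

Result: 3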